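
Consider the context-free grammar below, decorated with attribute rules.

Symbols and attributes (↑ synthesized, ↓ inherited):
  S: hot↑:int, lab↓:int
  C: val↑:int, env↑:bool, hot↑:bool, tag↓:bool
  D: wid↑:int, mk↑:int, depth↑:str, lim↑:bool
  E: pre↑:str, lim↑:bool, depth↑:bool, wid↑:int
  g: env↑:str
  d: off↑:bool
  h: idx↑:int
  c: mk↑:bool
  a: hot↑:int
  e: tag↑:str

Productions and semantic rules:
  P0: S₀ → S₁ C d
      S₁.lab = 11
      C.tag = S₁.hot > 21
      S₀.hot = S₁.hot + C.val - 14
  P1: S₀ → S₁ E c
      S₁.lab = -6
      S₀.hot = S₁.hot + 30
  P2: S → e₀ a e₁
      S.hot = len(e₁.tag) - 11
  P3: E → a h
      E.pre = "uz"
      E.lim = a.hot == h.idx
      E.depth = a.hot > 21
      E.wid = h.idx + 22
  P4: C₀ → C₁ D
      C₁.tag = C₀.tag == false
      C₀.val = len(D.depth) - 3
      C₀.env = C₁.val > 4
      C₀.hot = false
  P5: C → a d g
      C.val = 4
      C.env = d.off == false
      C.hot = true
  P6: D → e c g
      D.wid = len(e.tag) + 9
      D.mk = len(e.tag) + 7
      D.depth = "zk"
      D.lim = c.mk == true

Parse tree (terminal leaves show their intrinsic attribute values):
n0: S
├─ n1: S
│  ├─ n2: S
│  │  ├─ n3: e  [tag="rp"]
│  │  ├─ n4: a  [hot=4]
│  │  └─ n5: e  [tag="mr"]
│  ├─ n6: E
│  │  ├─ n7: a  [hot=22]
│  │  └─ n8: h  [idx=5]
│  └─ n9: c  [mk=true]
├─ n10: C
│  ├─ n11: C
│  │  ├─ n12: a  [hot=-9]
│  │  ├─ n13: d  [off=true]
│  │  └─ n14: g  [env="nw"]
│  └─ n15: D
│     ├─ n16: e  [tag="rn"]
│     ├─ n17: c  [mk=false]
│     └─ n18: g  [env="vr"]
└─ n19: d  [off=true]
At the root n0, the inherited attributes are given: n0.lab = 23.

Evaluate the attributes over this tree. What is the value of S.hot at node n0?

1. n0.lab = 23  [given at root]
2. n1.lab = 11  [11]
3. n2.lab = -6  [-6]
4. n3.tag = "rp"  [terminal]
5. n4.hot = 4  [terminal]
6. n5.tag = "mr"  [terminal]
7. n2.hot = -9  [len(e₁.tag) - 11]
8. n7.hot = 22  [terminal]
9. n8.idx = 5  [terminal]
10. n6.pre = "uz"  ["uz"]
11. n6.lim = false  [a.hot == h.idx]
12. n6.depth = true  [a.hot > 21]
13. n6.wid = 27  [h.idx + 22]
14. n9.mk = true  [terminal]
15. n1.hot = 21  [S₁.hot + 30]
16. n10.tag = false  [S₁.hot > 21]
17. n11.tag = true  [C₀.tag == false]
18. n12.hot = -9  [terminal]
19. n13.off = true  [terminal]
20. n14.env = "nw"  [terminal]
21. n11.val = 4  [4]
22. n11.env = false  [d.off == false]
23. n11.hot = true  [true]
24. n16.tag = "rn"  [terminal]
25. n17.mk = false  [terminal]
26. n18.env = "vr"  [terminal]
27. n15.wid = 11  [len(e.tag) + 9]
28. n15.mk = 9  [len(e.tag) + 7]
29. n15.depth = "zk"  ["zk"]
30. n15.lim = false  [c.mk == true]
31. n10.val = -1  [len(D.depth) - 3]
32. n10.env = false  [C₁.val > 4]
33. n10.hot = false  [false]
34. n19.off = true  [terminal]
35. n0.hot = 6  [S₁.hot + C.val - 14]

6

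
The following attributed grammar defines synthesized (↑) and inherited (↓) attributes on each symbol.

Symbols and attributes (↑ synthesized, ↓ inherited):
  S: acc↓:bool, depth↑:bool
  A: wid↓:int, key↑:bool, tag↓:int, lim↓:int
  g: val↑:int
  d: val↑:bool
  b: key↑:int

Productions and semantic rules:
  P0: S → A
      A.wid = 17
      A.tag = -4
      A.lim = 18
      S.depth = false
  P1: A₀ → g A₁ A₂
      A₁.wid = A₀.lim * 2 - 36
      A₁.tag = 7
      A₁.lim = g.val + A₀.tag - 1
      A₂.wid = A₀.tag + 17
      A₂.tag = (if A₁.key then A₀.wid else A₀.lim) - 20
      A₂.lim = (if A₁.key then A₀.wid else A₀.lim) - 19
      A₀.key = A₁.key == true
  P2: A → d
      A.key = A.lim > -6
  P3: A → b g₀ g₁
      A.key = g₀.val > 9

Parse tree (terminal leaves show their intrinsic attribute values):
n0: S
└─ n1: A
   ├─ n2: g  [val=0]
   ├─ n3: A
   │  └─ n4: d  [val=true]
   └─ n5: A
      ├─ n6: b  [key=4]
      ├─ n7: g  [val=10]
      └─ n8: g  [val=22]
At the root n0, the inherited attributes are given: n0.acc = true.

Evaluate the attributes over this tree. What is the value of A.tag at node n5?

1. n0.acc = true  [given at root]
2. n1.wid = 17  [17]
3. n1.tag = -4  [-4]
4. n1.lim = 18  [18]
5. n2.val = 0  [terminal]
6. n3.wid = 0  [A₀.lim * 2 - 36]
7. n3.tag = 7  [7]
8. n3.lim = -5  [g.val + A₀.tag - 1]
9. n4.val = true  [terminal]
10. n3.key = true  [A.lim > -6]
11. n5.wid = 13  [A₀.tag + 17]
12. n5.tag = -3  [(if A₁.key then A₀.wid else A₀.lim) - 20]
13. n5.lim = -2  [(if A₁.key then A₀.wid else A₀.lim) - 19]
14. n6.key = 4  [terminal]
15. n7.val = 10  [terminal]
16. n8.val = 22  [terminal]
17. n5.key = true  [g₀.val > 9]
18. n1.key = true  [A₁.key == true]
19. n0.depth = false  [false]

-3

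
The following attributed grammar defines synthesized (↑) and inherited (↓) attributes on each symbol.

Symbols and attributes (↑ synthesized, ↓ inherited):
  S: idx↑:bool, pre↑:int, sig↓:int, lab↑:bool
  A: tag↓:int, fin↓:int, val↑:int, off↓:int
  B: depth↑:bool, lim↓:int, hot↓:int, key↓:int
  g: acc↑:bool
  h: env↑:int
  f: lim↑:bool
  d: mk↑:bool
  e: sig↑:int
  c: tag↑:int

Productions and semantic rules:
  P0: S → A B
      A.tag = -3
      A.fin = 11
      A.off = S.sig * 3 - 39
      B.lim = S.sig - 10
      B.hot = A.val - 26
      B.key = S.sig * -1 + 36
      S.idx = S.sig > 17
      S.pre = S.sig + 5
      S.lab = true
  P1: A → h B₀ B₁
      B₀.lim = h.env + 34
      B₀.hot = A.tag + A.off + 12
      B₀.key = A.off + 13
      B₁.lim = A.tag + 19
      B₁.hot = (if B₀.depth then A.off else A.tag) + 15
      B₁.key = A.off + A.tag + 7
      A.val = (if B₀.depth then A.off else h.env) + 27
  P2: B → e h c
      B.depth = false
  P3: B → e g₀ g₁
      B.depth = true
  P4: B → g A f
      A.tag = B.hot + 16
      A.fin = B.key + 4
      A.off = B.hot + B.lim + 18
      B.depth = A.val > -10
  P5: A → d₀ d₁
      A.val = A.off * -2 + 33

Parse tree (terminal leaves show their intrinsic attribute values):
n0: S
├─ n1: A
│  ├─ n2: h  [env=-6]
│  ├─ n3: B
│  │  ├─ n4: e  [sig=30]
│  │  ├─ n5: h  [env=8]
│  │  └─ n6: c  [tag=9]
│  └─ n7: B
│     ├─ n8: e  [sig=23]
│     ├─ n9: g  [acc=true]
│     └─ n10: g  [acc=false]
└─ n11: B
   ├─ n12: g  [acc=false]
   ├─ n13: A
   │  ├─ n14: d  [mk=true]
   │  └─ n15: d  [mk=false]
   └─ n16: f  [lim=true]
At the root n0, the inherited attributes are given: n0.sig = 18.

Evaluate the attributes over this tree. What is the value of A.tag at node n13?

11

1. n0.sig = 18  [given at root]
2. n1.tag = -3  [-3]
3. n1.fin = 11  [11]
4. n1.off = 15  [S.sig * 3 - 39]
5. n2.env = -6  [terminal]
6. n3.lim = 28  [h.env + 34]
7. n3.hot = 24  [A.tag + A.off + 12]
8. n3.key = 28  [A.off + 13]
9. n4.sig = 30  [terminal]
10. n5.env = 8  [terminal]
11. n6.tag = 9  [terminal]
12. n3.depth = false  [false]
13. n7.lim = 16  [A.tag + 19]
14. n7.hot = 12  [(if B₀.depth then A.off else A.tag) + 15]
15. n7.key = 19  [A.off + A.tag + 7]
16. n8.sig = 23  [terminal]
17. n9.acc = true  [terminal]
18. n10.acc = false  [terminal]
19. n7.depth = true  [true]
20. n1.val = 21  [(if B₀.depth then A.off else h.env) + 27]
21. n11.lim = 8  [S.sig - 10]
22. n11.hot = -5  [A.val - 26]
23. n11.key = 18  [S.sig * -1 + 36]
24. n12.acc = false  [terminal]
25. n13.tag = 11  [B.hot + 16]
26. n13.fin = 22  [B.key + 4]
27. n13.off = 21  [B.hot + B.lim + 18]
28. n14.mk = true  [terminal]
29. n15.mk = false  [terminal]
30. n13.val = -9  [A.off * -2 + 33]
31. n16.lim = true  [terminal]
32. n11.depth = true  [A.val > -10]
33. n0.idx = true  [S.sig > 17]
34. n0.pre = 23  [S.sig + 5]
35. n0.lab = true  [true]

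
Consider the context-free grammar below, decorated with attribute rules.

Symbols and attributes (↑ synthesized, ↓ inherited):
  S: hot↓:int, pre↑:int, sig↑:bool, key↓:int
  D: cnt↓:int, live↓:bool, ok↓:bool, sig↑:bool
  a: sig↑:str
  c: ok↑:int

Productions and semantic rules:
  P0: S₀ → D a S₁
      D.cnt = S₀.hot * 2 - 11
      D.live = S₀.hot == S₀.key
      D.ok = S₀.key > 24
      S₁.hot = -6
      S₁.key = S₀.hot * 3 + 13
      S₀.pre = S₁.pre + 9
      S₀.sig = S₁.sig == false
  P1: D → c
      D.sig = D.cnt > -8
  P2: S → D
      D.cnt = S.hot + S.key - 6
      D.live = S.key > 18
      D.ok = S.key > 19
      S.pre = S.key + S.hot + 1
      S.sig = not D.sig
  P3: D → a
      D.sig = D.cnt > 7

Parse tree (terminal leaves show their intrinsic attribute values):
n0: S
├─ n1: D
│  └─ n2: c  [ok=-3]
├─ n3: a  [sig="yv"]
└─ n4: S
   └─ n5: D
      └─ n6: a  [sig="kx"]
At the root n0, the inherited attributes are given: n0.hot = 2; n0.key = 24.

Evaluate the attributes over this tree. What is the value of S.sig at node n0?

1. n0.hot = 2  [given at root]
2. n0.key = 24  [given at root]
3. n1.cnt = -7  [S₀.hot * 2 - 11]
4. n1.live = false  [S₀.hot == S₀.key]
5. n1.ok = false  [S₀.key > 24]
6. n2.ok = -3  [terminal]
7. n1.sig = true  [D.cnt > -8]
8. n3.sig = "yv"  [terminal]
9. n4.hot = -6  [-6]
10. n4.key = 19  [S₀.hot * 3 + 13]
11. n5.cnt = 7  [S.hot + S.key - 6]
12. n5.live = true  [S.key > 18]
13. n5.ok = false  [S.key > 19]
14. n6.sig = "kx"  [terminal]
15. n5.sig = false  [D.cnt > 7]
16. n4.pre = 14  [S.key + S.hot + 1]
17. n4.sig = true  [not D.sig]
18. n0.pre = 23  [S₁.pre + 9]
19. n0.sig = false  [S₁.sig == false]

false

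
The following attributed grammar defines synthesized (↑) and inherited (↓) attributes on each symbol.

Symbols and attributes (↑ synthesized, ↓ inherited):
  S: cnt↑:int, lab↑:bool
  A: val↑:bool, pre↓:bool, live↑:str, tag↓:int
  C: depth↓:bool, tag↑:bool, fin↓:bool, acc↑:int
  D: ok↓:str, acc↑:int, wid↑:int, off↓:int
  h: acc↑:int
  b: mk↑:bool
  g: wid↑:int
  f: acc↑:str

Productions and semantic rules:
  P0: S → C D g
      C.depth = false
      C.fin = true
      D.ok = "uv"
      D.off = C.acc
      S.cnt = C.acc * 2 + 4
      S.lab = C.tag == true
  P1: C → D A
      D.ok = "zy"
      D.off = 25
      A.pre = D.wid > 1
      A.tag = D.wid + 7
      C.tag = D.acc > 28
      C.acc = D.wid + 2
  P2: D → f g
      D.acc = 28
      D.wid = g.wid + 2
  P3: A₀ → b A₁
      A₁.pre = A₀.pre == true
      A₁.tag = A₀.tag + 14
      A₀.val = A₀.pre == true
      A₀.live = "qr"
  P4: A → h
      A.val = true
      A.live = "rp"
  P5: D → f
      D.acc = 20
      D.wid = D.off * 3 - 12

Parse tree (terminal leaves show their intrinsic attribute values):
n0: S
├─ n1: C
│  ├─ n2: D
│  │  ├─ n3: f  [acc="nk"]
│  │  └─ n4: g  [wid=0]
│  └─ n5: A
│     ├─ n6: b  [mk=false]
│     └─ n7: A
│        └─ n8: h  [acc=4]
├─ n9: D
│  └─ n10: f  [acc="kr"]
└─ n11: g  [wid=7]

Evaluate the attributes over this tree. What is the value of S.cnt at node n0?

1. n1.depth = false  [false]
2. n1.fin = true  [true]
3. n2.ok = "zy"  ["zy"]
4. n2.off = 25  [25]
5. n3.acc = "nk"  [terminal]
6. n4.wid = 0  [terminal]
7. n2.acc = 28  [28]
8. n2.wid = 2  [g.wid + 2]
9. n5.pre = true  [D.wid > 1]
10. n5.tag = 9  [D.wid + 7]
11. n6.mk = false  [terminal]
12. n7.pre = true  [A₀.pre == true]
13. n7.tag = 23  [A₀.tag + 14]
14. n8.acc = 4  [terminal]
15. n7.val = true  [true]
16. n7.live = "rp"  ["rp"]
17. n5.val = true  [A₀.pre == true]
18. n5.live = "qr"  ["qr"]
19. n1.tag = false  [D.acc > 28]
20. n1.acc = 4  [D.wid + 2]
21. n9.ok = "uv"  ["uv"]
22. n9.off = 4  [C.acc]
23. n10.acc = "kr"  [terminal]
24. n9.acc = 20  [20]
25. n9.wid = 0  [D.off * 3 - 12]
26. n11.wid = 7  [terminal]
27. n0.cnt = 12  [C.acc * 2 + 4]
28. n0.lab = false  [C.tag == true]

12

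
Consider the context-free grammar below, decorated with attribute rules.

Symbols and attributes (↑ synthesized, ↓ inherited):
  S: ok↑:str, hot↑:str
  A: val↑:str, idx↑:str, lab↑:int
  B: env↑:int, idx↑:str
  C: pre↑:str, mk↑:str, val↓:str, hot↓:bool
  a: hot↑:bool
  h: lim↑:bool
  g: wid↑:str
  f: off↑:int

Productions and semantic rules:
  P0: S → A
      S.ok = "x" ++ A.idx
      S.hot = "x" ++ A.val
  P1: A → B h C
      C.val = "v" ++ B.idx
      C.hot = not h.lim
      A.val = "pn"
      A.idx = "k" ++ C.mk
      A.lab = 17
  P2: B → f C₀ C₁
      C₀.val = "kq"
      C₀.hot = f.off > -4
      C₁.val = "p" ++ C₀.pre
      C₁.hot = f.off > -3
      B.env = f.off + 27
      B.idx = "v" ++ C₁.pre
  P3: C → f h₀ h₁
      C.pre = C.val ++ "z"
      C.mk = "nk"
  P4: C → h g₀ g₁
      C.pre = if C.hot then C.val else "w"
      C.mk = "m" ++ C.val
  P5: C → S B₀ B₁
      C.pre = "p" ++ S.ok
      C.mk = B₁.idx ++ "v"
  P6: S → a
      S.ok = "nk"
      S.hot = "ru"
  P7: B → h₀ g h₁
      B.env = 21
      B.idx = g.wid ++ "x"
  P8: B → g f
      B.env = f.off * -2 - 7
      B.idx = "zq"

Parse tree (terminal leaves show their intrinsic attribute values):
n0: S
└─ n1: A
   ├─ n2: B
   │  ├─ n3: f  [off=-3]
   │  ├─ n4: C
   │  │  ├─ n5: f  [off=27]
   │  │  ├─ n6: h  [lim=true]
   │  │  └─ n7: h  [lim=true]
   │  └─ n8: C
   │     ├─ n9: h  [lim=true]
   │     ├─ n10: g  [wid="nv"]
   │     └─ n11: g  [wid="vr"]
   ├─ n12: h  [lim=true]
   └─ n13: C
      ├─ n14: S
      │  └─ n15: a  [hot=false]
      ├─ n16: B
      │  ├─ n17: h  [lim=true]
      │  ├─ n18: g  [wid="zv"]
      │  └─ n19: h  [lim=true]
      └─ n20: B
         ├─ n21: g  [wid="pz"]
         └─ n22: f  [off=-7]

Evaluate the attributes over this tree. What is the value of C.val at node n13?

"vvw"

1. n3.off = -3  [terminal]
2. n4.val = "kq"  ["kq"]
3. n4.hot = true  [f.off > -4]
4. n5.off = 27  [terminal]
5. n6.lim = true  [terminal]
6. n7.lim = true  [terminal]
7. n4.pre = "kqz"  [C.val ++ "z"]
8. n4.mk = "nk"  ["nk"]
9. n8.val = "pkqz"  ["p" ++ C₀.pre]
10. n8.hot = false  [f.off > -3]
11. n9.lim = true  [terminal]
12. n10.wid = "nv"  [terminal]
13. n11.wid = "vr"  [terminal]
14. n8.pre = "w"  [if C.hot then C.val else "w"]
15. n8.mk = "mpkqz"  ["m" ++ C.val]
16. n2.env = 24  [f.off + 27]
17. n2.idx = "vw"  ["v" ++ C₁.pre]
18. n12.lim = true  [terminal]
19. n13.val = "vvw"  ["v" ++ B.idx]
20. n13.hot = false  [not h.lim]
21. n15.hot = false  [terminal]
22. n14.ok = "nk"  ["nk"]
23. n14.hot = "ru"  ["ru"]
24. n17.lim = true  [terminal]
25. n18.wid = "zv"  [terminal]
26. n19.lim = true  [terminal]
27. n16.env = 21  [21]
28. n16.idx = "zvx"  [g.wid ++ "x"]
29. n21.wid = "pz"  [terminal]
30. n22.off = -7  [terminal]
31. n20.env = 7  [f.off * -2 - 7]
32. n20.idx = "zq"  ["zq"]
33. n13.pre = "pnk"  ["p" ++ S.ok]
34. n13.mk = "zqv"  [B₁.idx ++ "v"]
35. n1.val = "pn"  ["pn"]
36. n1.idx = "kzqv"  ["k" ++ C.mk]
37. n1.lab = 17  [17]
38. n0.ok = "xkzqv"  ["x" ++ A.idx]
39. n0.hot = "xpn"  ["x" ++ A.val]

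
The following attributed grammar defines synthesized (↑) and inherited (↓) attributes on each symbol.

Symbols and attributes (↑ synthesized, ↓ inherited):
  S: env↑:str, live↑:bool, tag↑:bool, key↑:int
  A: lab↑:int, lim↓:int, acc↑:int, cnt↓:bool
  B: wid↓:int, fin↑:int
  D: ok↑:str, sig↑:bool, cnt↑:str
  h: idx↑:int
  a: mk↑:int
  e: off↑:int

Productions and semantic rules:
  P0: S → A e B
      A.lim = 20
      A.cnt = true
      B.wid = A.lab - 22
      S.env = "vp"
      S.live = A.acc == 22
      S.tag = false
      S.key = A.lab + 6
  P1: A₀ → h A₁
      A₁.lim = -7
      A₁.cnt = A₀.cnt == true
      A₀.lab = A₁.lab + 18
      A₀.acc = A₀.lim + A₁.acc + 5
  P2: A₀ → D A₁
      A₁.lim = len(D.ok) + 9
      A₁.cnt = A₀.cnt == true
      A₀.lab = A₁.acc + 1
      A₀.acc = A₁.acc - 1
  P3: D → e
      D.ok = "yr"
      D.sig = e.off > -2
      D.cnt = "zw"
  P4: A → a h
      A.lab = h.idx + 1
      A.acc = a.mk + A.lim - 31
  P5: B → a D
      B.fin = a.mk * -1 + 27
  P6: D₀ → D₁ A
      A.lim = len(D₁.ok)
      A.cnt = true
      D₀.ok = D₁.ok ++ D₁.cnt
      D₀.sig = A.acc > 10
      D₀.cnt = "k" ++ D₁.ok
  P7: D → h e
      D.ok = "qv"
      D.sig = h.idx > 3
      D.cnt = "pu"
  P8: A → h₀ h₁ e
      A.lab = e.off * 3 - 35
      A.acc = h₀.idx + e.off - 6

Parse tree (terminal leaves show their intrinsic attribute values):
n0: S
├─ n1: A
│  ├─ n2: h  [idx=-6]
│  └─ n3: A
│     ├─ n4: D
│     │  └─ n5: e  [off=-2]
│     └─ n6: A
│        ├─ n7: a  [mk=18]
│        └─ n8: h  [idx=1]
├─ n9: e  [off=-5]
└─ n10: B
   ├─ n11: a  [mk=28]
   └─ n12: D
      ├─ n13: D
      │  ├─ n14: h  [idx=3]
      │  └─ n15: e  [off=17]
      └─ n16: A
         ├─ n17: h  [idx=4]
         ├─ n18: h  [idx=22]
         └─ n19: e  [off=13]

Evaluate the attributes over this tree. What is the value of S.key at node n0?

23

1. n1.lim = 20  [20]
2. n1.cnt = true  [true]
3. n2.idx = -6  [terminal]
4. n3.lim = -7  [-7]
5. n3.cnt = true  [A₀.cnt == true]
6. n5.off = -2  [terminal]
7. n4.ok = "yr"  ["yr"]
8. n4.sig = false  [e.off > -2]
9. n4.cnt = "zw"  ["zw"]
10. n6.lim = 11  [len(D.ok) + 9]
11. n6.cnt = true  [A₀.cnt == true]
12. n7.mk = 18  [terminal]
13. n8.idx = 1  [terminal]
14. n6.lab = 2  [h.idx + 1]
15. n6.acc = -2  [a.mk + A.lim - 31]
16. n3.lab = -1  [A₁.acc + 1]
17. n3.acc = -3  [A₁.acc - 1]
18. n1.lab = 17  [A₁.lab + 18]
19. n1.acc = 22  [A₀.lim + A₁.acc + 5]
20. n9.off = -5  [terminal]
21. n10.wid = -5  [A.lab - 22]
22. n11.mk = 28  [terminal]
23. n14.idx = 3  [terminal]
24. n15.off = 17  [terminal]
25. n13.ok = "qv"  ["qv"]
26. n13.sig = false  [h.idx > 3]
27. n13.cnt = "pu"  ["pu"]
28. n16.lim = 2  [len(D₁.ok)]
29. n16.cnt = true  [true]
30. n17.idx = 4  [terminal]
31. n18.idx = 22  [terminal]
32. n19.off = 13  [terminal]
33. n16.lab = 4  [e.off * 3 - 35]
34. n16.acc = 11  [h₀.idx + e.off - 6]
35. n12.ok = "qvpu"  [D₁.ok ++ D₁.cnt]
36. n12.sig = true  [A.acc > 10]
37. n12.cnt = "kqv"  ["k" ++ D₁.ok]
38. n10.fin = -1  [a.mk * -1 + 27]
39. n0.env = "vp"  ["vp"]
40. n0.live = true  [A.acc == 22]
41. n0.tag = false  [false]
42. n0.key = 23  [A.lab + 6]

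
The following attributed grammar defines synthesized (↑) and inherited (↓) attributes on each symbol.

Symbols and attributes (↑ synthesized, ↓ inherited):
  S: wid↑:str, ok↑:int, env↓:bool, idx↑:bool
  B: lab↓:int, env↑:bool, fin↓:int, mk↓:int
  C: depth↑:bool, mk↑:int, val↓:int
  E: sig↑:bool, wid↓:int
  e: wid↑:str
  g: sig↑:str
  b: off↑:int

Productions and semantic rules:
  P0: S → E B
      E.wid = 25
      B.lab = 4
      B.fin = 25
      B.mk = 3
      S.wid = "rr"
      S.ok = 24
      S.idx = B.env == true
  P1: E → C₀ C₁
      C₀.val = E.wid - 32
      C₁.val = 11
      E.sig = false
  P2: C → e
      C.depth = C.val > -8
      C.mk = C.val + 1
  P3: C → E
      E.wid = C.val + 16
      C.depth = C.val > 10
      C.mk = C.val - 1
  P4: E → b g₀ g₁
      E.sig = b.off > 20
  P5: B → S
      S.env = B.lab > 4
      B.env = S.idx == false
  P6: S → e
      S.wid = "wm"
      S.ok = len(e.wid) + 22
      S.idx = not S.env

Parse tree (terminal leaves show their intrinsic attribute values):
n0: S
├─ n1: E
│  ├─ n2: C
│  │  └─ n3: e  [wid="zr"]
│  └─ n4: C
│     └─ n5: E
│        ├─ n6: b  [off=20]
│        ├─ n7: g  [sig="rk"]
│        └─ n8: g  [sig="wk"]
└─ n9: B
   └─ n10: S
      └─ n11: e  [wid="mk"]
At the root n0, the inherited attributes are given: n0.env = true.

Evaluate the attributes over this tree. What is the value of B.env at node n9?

1. n0.env = true  [given at root]
2. n1.wid = 25  [25]
3. n2.val = -7  [E.wid - 32]
4. n3.wid = "zr"  [terminal]
5. n2.depth = true  [C.val > -8]
6. n2.mk = -6  [C.val + 1]
7. n4.val = 11  [11]
8. n5.wid = 27  [C.val + 16]
9. n6.off = 20  [terminal]
10. n7.sig = "rk"  [terminal]
11. n8.sig = "wk"  [terminal]
12. n5.sig = false  [b.off > 20]
13. n4.depth = true  [C.val > 10]
14. n4.mk = 10  [C.val - 1]
15. n1.sig = false  [false]
16. n9.lab = 4  [4]
17. n9.fin = 25  [25]
18. n9.mk = 3  [3]
19. n10.env = false  [B.lab > 4]
20. n11.wid = "mk"  [terminal]
21. n10.wid = "wm"  ["wm"]
22. n10.ok = 24  [len(e.wid) + 22]
23. n10.idx = true  [not S.env]
24. n9.env = false  [S.idx == false]
25. n0.wid = "rr"  ["rr"]
26. n0.ok = 24  [24]
27. n0.idx = false  [B.env == true]

false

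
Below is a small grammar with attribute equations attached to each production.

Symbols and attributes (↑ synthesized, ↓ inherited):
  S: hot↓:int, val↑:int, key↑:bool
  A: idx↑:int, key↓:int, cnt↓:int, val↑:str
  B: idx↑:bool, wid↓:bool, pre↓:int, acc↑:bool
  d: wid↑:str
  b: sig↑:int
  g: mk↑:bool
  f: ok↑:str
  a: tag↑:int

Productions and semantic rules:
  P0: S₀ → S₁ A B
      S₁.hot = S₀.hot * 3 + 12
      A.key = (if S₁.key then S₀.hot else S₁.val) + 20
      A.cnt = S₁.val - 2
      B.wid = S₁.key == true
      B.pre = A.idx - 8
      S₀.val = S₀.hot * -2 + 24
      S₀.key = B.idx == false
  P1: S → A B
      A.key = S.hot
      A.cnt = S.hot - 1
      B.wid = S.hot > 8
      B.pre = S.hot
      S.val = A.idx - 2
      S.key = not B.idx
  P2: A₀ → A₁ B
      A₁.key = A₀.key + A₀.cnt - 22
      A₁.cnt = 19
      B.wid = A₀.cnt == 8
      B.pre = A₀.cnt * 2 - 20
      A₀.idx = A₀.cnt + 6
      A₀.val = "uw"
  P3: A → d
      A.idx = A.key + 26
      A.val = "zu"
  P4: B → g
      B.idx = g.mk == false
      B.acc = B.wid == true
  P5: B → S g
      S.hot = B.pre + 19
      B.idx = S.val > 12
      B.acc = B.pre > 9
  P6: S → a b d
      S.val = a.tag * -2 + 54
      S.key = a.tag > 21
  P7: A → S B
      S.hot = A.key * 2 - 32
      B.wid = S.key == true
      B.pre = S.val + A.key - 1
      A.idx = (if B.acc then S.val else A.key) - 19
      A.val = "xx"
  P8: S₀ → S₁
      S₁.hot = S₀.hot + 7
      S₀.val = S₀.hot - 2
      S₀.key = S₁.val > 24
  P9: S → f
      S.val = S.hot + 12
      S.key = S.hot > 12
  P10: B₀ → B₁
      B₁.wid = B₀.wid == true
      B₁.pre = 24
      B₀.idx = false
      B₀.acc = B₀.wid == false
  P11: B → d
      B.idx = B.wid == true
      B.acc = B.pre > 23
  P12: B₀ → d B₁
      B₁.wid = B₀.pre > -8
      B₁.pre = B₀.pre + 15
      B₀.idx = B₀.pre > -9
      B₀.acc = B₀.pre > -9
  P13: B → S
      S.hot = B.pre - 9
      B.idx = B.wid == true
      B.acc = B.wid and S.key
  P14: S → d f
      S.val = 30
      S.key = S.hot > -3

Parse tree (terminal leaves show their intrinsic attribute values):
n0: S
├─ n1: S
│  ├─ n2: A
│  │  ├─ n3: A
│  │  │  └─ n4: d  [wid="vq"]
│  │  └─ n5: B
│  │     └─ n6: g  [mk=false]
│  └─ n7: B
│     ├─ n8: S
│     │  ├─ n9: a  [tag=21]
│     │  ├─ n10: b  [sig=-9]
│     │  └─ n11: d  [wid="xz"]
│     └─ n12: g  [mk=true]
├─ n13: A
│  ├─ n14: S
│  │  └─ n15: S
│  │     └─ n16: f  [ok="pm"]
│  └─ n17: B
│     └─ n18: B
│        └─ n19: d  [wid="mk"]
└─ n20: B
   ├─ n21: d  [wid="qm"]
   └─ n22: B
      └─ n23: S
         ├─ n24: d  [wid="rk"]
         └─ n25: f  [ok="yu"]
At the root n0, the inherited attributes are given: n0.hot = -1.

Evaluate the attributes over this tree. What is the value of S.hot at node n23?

-2

1. n0.hot = -1  [given at root]
2. n1.hot = 9  [S₀.hot * 3 + 12]
3. n2.key = 9  [S.hot]
4. n2.cnt = 8  [S.hot - 1]
5. n3.key = -5  [A₀.key + A₀.cnt - 22]
6. n3.cnt = 19  [19]
7. n4.wid = "vq"  [terminal]
8. n3.idx = 21  [A.key + 26]
9. n3.val = "zu"  ["zu"]
10. n5.wid = true  [A₀.cnt == 8]
11. n5.pre = -4  [A₀.cnt * 2 - 20]
12. n6.mk = false  [terminal]
13. n5.idx = true  [g.mk == false]
14. n5.acc = true  [B.wid == true]
15. n2.idx = 14  [A₀.cnt + 6]
16. n2.val = "uw"  ["uw"]
17. n7.wid = true  [S.hot > 8]
18. n7.pre = 9  [S.hot]
19. n8.hot = 28  [B.pre + 19]
20. n9.tag = 21  [terminal]
21. n10.sig = -9  [terminal]
22. n11.wid = "xz"  [terminal]
23. n8.val = 12  [a.tag * -2 + 54]
24. n8.key = false  [a.tag > 21]
25. n12.mk = true  [terminal]
26. n7.idx = false  [S.val > 12]
27. n7.acc = false  [B.pre > 9]
28. n1.val = 12  [A.idx - 2]
29. n1.key = true  [not B.idx]
30. n13.key = 19  [(if S₁.key then S₀.hot else S₁.val) + 20]
31. n13.cnt = 10  [S₁.val - 2]
32. n14.hot = 6  [A.key * 2 - 32]
33. n15.hot = 13  [S₀.hot + 7]
34. n16.ok = "pm"  [terminal]
35. n15.val = 25  [S.hot + 12]
36. n15.key = true  [S.hot > 12]
37. n14.val = 4  [S₀.hot - 2]
38. n14.key = true  [S₁.val > 24]
39. n17.wid = true  [S.key == true]
40. n17.pre = 22  [S.val + A.key - 1]
41. n18.wid = true  [B₀.wid == true]
42. n18.pre = 24  [24]
43. n19.wid = "mk"  [terminal]
44. n18.idx = true  [B.wid == true]
45. n18.acc = true  [B.pre > 23]
46. n17.idx = false  [false]
47. n17.acc = false  [B₀.wid == false]
48. n13.idx = 0  [(if B.acc then S.val else A.key) - 19]
49. n13.val = "xx"  ["xx"]
50. n20.wid = true  [S₁.key == true]
51. n20.pre = -8  [A.idx - 8]
52. n21.wid = "qm"  [terminal]
53. n22.wid = false  [B₀.pre > -8]
54. n22.pre = 7  [B₀.pre + 15]
55. n23.hot = -2  [B.pre - 9]
56. n24.wid = "rk"  [terminal]
57. n25.ok = "yu"  [terminal]
58. n23.val = 30  [30]
59. n23.key = true  [S.hot > -3]
60. n22.idx = false  [B.wid == true]
61. n22.acc = false  [B.wid and S.key]
62. n20.idx = true  [B₀.pre > -9]
63. n20.acc = true  [B₀.pre > -9]
64. n0.val = 26  [S₀.hot * -2 + 24]
65. n0.key = false  [B.idx == false]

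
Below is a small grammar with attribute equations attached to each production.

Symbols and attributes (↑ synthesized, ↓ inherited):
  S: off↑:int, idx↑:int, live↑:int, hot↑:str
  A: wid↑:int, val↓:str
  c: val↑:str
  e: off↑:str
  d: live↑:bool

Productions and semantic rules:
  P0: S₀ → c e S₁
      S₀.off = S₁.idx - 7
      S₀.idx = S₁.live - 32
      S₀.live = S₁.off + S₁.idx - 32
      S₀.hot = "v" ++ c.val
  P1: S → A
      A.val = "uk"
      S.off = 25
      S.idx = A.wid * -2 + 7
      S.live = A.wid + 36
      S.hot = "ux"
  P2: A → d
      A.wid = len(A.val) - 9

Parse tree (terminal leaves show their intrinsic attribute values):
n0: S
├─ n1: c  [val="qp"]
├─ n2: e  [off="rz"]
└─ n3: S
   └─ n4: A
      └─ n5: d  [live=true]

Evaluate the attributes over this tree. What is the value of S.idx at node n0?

1. n1.val = "qp"  [terminal]
2. n2.off = "rz"  [terminal]
3. n4.val = "uk"  ["uk"]
4. n5.live = true  [terminal]
5. n4.wid = -7  [len(A.val) - 9]
6. n3.off = 25  [25]
7. n3.idx = 21  [A.wid * -2 + 7]
8. n3.live = 29  [A.wid + 36]
9. n3.hot = "ux"  ["ux"]
10. n0.off = 14  [S₁.idx - 7]
11. n0.idx = -3  [S₁.live - 32]
12. n0.live = 14  [S₁.off + S₁.idx - 32]
13. n0.hot = "vqp"  ["v" ++ c.val]

-3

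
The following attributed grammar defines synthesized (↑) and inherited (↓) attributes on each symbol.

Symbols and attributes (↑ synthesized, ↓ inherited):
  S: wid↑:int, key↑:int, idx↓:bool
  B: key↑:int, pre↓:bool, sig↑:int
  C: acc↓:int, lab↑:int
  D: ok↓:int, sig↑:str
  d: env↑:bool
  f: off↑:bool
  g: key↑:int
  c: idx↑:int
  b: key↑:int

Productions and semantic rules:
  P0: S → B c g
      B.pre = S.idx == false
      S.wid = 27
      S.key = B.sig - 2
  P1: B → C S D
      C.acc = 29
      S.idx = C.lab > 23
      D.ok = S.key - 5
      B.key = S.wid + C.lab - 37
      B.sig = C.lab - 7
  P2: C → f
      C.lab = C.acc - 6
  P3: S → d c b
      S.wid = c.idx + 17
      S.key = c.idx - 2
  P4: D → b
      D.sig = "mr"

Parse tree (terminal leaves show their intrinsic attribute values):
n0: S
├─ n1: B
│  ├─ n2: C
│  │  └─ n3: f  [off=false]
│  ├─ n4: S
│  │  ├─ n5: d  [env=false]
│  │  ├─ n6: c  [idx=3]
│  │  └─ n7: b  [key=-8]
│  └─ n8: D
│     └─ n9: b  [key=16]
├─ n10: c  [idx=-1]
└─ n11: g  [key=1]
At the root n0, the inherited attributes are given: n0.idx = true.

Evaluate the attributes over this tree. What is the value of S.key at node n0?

1. n0.idx = true  [given at root]
2. n1.pre = false  [S.idx == false]
3. n2.acc = 29  [29]
4. n3.off = false  [terminal]
5. n2.lab = 23  [C.acc - 6]
6. n4.idx = false  [C.lab > 23]
7. n5.env = false  [terminal]
8. n6.idx = 3  [terminal]
9. n7.key = -8  [terminal]
10. n4.wid = 20  [c.idx + 17]
11. n4.key = 1  [c.idx - 2]
12. n8.ok = -4  [S.key - 5]
13. n9.key = 16  [terminal]
14. n8.sig = "mr"  ["mr"]
15. n1.key = 6  [S.wid + C.lab - 37]
16. n1.sig = 16  [C.lab - 7]
17. n10.idx = -1  [terminal]
18. n11.key = 1  [terminal]
19. n0.wid = 27  [27]
20. n0.key = 14  [B.sig - 2]

14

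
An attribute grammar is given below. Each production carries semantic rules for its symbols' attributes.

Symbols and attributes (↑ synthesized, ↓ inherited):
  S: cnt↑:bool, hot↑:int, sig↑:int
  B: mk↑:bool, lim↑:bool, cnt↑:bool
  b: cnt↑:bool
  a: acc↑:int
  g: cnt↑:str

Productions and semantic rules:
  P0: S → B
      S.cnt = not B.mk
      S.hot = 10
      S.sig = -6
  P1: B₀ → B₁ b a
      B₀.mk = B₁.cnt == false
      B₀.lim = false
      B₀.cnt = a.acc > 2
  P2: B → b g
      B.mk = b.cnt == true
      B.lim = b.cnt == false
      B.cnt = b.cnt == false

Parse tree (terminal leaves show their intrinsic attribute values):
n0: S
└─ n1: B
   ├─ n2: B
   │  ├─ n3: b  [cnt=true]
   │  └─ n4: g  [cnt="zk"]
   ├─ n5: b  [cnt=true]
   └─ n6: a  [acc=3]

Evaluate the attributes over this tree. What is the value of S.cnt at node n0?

false

1. n3.cnt = true  [terminal]
2. n4.cnt = "zk"  [terminal]
3. n2.mk = true  [b.cnt == true]
4. n2.lim = false  [b.cnt == false]
5. n2.cnt = false  [b.cnt == false]
6. n5.cnt = true  [terminal]
7. n6.acc = 3  [terminal]
8. n1.mk = true  [B₁.cnt == false]
9. n1.lim = false  [false]
10. n1.cnt = true  [a.acc > 2]
11. n0.cnt = false  [not B.mk]
12. n0.hot = 10  [10]
13. n0.sig = -6  [-6]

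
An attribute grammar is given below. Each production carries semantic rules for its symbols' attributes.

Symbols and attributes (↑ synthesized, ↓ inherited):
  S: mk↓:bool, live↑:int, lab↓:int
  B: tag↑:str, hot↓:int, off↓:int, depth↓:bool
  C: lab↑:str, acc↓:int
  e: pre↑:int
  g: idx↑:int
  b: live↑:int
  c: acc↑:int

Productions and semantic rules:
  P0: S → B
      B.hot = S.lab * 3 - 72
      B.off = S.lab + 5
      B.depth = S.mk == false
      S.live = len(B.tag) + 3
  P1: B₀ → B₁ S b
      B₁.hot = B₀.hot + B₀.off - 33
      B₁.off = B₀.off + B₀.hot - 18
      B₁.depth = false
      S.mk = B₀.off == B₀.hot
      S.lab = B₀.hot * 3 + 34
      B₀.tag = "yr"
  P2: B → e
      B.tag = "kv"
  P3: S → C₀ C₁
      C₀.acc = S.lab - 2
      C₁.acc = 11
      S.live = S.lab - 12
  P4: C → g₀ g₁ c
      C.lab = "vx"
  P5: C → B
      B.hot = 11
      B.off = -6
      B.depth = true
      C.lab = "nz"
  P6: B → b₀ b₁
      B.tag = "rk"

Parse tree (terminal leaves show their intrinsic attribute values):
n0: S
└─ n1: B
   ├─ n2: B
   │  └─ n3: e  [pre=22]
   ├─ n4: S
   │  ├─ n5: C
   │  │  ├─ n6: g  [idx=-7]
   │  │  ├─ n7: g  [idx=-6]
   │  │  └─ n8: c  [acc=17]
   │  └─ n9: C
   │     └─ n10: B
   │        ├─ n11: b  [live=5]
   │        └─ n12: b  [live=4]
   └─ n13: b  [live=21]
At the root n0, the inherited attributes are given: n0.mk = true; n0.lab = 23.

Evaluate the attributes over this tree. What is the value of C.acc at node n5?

23

1. n0.mk = true  [given at root]
2. n0.lab = 23  [given at root]
3. n1.hot = -3  [S.lab * 3 - 72]
4. n1.off = 28  [S.lab + 5]
5. n1.depth = false  [S.mk == false]
6. n2.hot = -8  [B₀.hot + B₀.off - 33]
7. n2.off = 7  [B₀.off + B₀.hot - 18]
8. n2.depth = false  [false]
9. n3.pre = 22  [terminal]
10. n2.tag = "kv"  ["kv"]
11. n4.mk = false  [B₀.off == B₀.hot]
12. n4.lab = 25  [B₀.hot * 3 + 34]
13. n5.acc = 23  [S.lab - 2]
14. n6.idx = -7  [terminal]
15. n7.idx = -6  [terminal]
16. n8.acc = 17  [terminal]
17. n5.lab = "vx"  ["vx"]
18. n9.acc = 11  [11]
19. n10.hot = 11  [11]
20. n10.off = -6  [-6]
21. n10.depth = true  [true]
22. n11.live = 5  [terminal]
23. n12.live = 4  [terminal]
24. n10.tag = "rk"  ["rk"]
25. n9.lab = "nz"  ["nz"]
26. n4.live = 13  [S.lab - 12]
27. n13.live = 21  [terminal]
28. n1.tag = "yr"  ["yr"]
29. n0.live = 5  [len(B.tag) + 3]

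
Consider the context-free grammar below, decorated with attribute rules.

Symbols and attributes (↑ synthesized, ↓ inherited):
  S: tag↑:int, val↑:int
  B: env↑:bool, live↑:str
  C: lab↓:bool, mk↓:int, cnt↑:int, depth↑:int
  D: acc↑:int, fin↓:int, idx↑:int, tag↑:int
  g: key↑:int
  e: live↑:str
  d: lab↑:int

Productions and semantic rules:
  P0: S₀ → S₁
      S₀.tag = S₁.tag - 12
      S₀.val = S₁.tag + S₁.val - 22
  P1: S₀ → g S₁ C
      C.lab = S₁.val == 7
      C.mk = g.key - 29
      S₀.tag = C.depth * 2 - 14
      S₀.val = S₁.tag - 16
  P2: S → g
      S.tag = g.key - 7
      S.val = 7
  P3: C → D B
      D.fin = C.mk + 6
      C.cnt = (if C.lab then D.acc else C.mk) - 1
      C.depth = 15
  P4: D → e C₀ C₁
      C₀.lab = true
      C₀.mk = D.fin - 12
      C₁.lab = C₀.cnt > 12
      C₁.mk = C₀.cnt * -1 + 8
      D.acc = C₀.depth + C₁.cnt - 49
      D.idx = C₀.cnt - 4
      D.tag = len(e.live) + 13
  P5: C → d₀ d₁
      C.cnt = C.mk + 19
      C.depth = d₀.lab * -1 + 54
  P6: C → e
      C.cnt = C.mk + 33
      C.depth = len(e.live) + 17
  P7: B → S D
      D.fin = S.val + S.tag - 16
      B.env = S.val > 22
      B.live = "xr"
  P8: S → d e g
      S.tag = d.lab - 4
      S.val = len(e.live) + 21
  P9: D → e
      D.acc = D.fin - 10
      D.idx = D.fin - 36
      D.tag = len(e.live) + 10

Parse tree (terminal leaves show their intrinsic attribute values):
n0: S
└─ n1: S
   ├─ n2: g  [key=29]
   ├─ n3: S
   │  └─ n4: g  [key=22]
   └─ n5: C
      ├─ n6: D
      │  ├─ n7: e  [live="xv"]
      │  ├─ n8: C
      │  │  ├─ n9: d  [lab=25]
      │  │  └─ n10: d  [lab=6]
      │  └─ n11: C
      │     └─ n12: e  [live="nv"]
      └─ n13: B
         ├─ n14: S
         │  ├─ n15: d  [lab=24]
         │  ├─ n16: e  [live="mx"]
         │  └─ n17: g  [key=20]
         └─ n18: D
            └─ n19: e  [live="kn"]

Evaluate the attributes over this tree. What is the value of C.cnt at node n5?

7

1. n2.key = 29  [terminal]
2. n4.key = 22  [terminal]
3. n3.tag = 15  [g.key - 7]
4. n3.val = 7  [7]
5. n5.lab = true  [S₁.val == 7]
6. n5.mk = 0  [g.key - 29]
7. n6.fin = 6  [C.mk + 6]
8. n7.live = "xv"  [terminal]
9. n8.lab = true  [true]
10. n8.mk = -6  [D.fin - 12]
11. n9.lab = 25  [terminal]
12. n10.lab = 6  [terminal]
13. n8.cnt = 13  [C.mk + 19]
14. n8.depth = 29  [d₀.lab * -1 + 54]
15. n11.lab = true  [C₀.cnt > 12]
16. n11.mk = -5  [C₀.cnt * -1 + 8]
17. n12.live = "nv"  [terminal]
18. n11.cnt = 28  [C.mk + 33]
19. n11.depth = 19  [len(e.live) + 17]
20. n6.acc = 8  [C₀.depth + C₁.cnt - 49]
21. n6.idx = 9  [C₀.cnt - 4]
22. n6.tag = 15  [len(e.live) + 13]
23. n15.lab = 24  [terminal]
24. n16.live = "mx"  [terminal]
25. n17.key = 20  [terminal]
26. n14.tag = 20  [d.lab - 4]
27. n14.val = 23  [len(e.live) + 21]
28. n18.fin = 27  [S.val + S.tag - 16]
29. n19.live = "kn"  [terminal]
30. n18.acc = 17  [D.fin - 10]
31. n18.idx = -9  [D.fin - 36]
32. n18.tag = 12  [len(e.live) + 10]
33. n13.env = true  [S.val > 22]
34. n13.live = "xr"  ["xr"]
35. n5.cnt = 7  [(if C.lab then D.acc else C.mk) - 1]
36. n5.depth = 15  [15]
37. n1.tag = 16  [C.depth * 2 - 14]
38. n1.val = -1  [S₁.tag - 16]
39. n0.tag = 4  [S₁.tag - 12]
40. n0.val = -7  [S₁.tag + S₁.val - 22]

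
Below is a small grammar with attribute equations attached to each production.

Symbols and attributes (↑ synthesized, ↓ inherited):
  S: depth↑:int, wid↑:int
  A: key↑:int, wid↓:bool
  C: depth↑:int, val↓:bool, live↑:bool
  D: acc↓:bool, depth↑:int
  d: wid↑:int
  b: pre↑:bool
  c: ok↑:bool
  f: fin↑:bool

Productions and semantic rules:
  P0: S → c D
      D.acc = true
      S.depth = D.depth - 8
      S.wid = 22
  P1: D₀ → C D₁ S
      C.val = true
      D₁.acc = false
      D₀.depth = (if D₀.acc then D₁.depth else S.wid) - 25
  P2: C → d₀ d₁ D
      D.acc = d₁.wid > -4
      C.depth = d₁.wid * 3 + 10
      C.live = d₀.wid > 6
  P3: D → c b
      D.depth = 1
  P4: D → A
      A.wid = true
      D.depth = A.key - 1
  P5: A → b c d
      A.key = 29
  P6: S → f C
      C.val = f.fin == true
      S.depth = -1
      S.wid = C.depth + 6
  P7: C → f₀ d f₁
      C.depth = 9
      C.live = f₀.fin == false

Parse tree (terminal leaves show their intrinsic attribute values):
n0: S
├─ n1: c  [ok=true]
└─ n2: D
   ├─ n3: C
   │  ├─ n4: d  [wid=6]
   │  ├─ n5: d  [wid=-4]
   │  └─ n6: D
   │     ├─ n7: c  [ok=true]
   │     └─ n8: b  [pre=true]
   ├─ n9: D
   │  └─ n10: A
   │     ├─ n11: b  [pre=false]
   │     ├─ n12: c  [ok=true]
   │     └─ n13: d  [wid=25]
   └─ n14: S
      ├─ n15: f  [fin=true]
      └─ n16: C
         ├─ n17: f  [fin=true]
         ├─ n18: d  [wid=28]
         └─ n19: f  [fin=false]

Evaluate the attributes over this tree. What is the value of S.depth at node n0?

1. n1.ok = true  [terminal]
2. n2.acc = true  [true]
3. n3.val = true  [true]
4. n4.wid = 6  [terminal]
5. n5.wid = -4  [terminal]
6. n6.acc = false  [d₁.wid > -4]
7. n7.ok = true  [terminal]
8. n8.pre = true  [terminal]
9. n6.depth = 1  [1]
10. n3.depth = -2  [d₁.wid * 3 + 10]
11. n3.live = false  [d₀.wid > 6]
12. n9.acc = false  [false]
13. n10.wid = true  [true]
14. n11.pre = false  [terminal]
15. n12.ok = true  [terminal]
16. n13.wid = 25  [terminal]
17. n10.key = 29  [29]
18. n9.depth = 28  [A.key - 1]
19. n15.fin = true  [terminal]
20. n16.val = true  [f.fin == true]
21. n17.fin = true  [terminal]
22. n18.wid = 28  [terminal]
23. n19.fin = false  [terminal]
24. n16.depth = 9  [9]
25. n16.live = false  [f₀.fin == false]
26. n14.depth = -1  [-1]
27. n14.wid = 15  [C.depth + 6]
28. n2.depth = 3  [(if D₀.acc then D₁.depth else S.wid) - 25]
29. n0.depth = -5  [D.depth - 8]
30. n0.wid = 22  [22]

-5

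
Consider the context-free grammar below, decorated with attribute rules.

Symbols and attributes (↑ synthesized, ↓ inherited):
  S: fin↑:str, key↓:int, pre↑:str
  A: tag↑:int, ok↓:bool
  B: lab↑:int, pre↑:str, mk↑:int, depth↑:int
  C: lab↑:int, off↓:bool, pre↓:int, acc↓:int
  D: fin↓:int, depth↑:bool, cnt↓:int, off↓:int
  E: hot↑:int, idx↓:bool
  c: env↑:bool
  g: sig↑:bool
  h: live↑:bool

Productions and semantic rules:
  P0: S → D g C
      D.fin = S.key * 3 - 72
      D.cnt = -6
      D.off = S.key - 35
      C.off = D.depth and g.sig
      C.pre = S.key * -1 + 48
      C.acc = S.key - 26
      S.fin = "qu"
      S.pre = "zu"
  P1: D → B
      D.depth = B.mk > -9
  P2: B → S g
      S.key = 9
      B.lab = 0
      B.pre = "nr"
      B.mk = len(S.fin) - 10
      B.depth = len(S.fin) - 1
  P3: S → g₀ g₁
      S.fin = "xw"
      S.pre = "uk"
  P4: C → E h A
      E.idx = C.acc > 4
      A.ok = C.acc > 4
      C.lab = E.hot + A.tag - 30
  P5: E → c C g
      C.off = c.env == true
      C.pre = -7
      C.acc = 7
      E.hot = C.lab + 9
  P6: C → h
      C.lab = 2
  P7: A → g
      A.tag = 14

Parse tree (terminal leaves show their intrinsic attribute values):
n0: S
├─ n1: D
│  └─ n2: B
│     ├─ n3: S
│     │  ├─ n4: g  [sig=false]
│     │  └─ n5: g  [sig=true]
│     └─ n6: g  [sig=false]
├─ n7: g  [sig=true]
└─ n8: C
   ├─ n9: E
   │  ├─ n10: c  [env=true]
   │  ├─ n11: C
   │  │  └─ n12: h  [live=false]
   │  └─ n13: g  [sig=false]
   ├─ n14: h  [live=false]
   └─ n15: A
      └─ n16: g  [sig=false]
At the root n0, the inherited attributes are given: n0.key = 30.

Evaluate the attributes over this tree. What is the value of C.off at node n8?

true

1. n0.key = 30  [given at root]
2. n1.fin = 18  [S.key * 3 - 72]
3. n1.cnt = -6  [-6]
4. n1.off = -5  [S.key - 35]
5. n3.key = 9  [9]
6. n4.sig = false  [terminal]
7. n5.sig = true  [terminal]
8. n3.fin = "xw"  ["xw"]
9. n3.pre = "uk"  ["uk"]
10. n6.sig = false  [terminal]
11. n2.lab = 0  [0]
12. n2.pre = "nr"  ["nr"]
13. n2.mk = -8  [len(S.fin) - 10]
14. n2.depth = 1  [len(S.fin) - 1]
15. n1.depth = true  [B.mk > -9]
16. n7.sig = true  [terminal]
17. n8.off = true  [D.depth and g.sig]
18. n8.pre = 18  [S.key * -1 + 48]
19. n8.acc = 4  [S.key - 26]
20. n9.idx = false  [C.acc > 4]
21. n10.env = true  [terminal]
22. n11.off = true  [c.env == true]
23. n11.pre = -7  [-7]
24. n11.acc = 7  [7]
25. n12.live = false  [terminal]
26. n11.lab = 2  [2]
27. n13.sig = false  [terminal]
28. n9.hot = 11  [C.lab + 9]
29. n14.live = false  [terminal]
30. n15.ok = false  [C.acc > 4]
31. n16.sig = false  [terminal]
32. n15.tag = 14  [14]
33. n8.lab = -5  [E.hot + A.tag - 30]
34. n0.fin = "qu"  ["qu"]
35. n0.pre = "zu"  ["zu"]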